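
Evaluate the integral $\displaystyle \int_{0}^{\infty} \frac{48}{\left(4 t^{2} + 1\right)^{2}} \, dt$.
$6 \pi$

Begin with the known result
$$J(a) = \int_{0}^{\infty} \frac{3}{a^{2} + t^{2}} \, dt = \frac{3 \pi}{2 a}.$$

Differentiating under the integral sign with respect to $a$,
$$\frac{dJ}{da} = \int_{0}^{\infty} - \frac{6 a}{\left(a^{2} + t^{2}\right)^{2}} \, dt = - \frac{3 \pi}{2 a^{2}},$$
so $\int_{0}^{\infty} \frac{3}{\left(a^{2} + t^{2}\right)^{2}} \, dt = \frac{3 \pi}{4 a^{3}}$.

Setting $a = \frac{1}{2}$:
$$I = 6 \pi.$$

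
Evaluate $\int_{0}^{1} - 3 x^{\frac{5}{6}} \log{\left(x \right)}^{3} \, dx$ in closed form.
$\frac{23328}{14641}$

Start from the elementary integral
$$J(a) = \int_{0}^{1} - 3 x^{a} \, dx = - \frac{3}{a + 1}.$$

Differentiating under the integral sign brings down a factor of $\ln x$:
$$\frac{dJ}{da} = \int_{0}^{1} - 3 x^{a} \log{\left(x \right)} \, dx = \frac{3}{\left(a + 1\right)^{2}}.$$

Repeating $3$ times in total — each differentiation brings down another $\ln x$ — gives
$$\frac{d^{3}J}{da^{3}} = \int_{0}^{1} - 3 x^{a} \log{\left(x \right)}^{3} \, dx = \frac{18}{\left(a + 1\right)^{4}},$$
and the integrand here is exactly the target integrand, so $I = \frac{18}{\left(a + 1\right)^{4}}$.

Setting $a = \frac{5}{6}$:
$$I = \frac{23328}{14641}.$$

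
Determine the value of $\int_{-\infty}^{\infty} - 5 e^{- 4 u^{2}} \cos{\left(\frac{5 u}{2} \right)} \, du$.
$- \frac{5 \sqrt{\pi}}{2 e^{\frac{25}{64}}}$

Define $I(b) = \int_{-\infty}^{\infty} - 5 e^{- 4 u^{2}} \cos{\left(b u \right)} \, du$.

Differentiating under the integral sign,
$$I'(b) = \int_{-\infty}^{\infty} 5 u e^{- 4 u^{2}} \sin{\left(b u \right)} \, du.$$

Integrate $\int_{-\infty}^{\infty} u \sin(b u)\, e^{- 4 u^{2}}\, du$ by parts with $w = \sin(b u)$ and $dv = u\, e^{- 4 u^{2}}\, du$, giving $v = - \frac{e^{- 4 u^{2}}}{8}$. The boundary term vanishes and
$$\int_{-\infty}^{\infty} u \sin(b u)\, e^{- 4 u^{2}}\, du = \frac{b}{8} \int_{-\infty}^{\infty} \cos(b u)\, e^{- 4 u^{2}}\, du,$$
so $I'(b) = - \frac{b}{8}\, I(b)$.

This is a separable first-order ODE; solving with the initial condition $I(0) = \int_{-\infty}^{\infty} - 5 e^{- 4 u^{2}}\,du = - \frac{5 \sqrt{\pi}}{2}$ gives
$$I(b) = - \frac{5 \sqrt{\pi} e^{- \frac{b^{2}}{16}}}{2}.$$

Setting $b = \frac{5}{2}$:
$$I = - \frac{5 \sqrt{\pi}}{2 e^{\frac{25}{64}}}.$$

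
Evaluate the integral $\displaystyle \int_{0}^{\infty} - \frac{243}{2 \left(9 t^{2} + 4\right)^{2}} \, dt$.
$- \frac{81 \pi}{64}$

Start from the standard arctangent integral
$$J(a) = \int_{0}^{\infty} - \frac{3}{2 \left(a^{2} + t^{2}\right)} \, dt = - \frac{3 \pi}{4 a}.$$

Differentiating under the integral sign with respect to $a$,
$$\frac{dJ}{da} = \int_{0}^{\infty} \frac{3 a}{\left(a^{2} + t^{2}\right)^{2}} \, dt = \frac{3 \pi}{4 a^{2}},$$
so $\int_{0}^{\infty} - \frac{3}{2 \left(a^{2} + t^{2}\right)^{2}} \, dt = - \frac{3 \pi}{8 a^{3}}$.

Setting $a = \frac{2}{3}$:
$$I = - \frac{81 \pi}{64}.$$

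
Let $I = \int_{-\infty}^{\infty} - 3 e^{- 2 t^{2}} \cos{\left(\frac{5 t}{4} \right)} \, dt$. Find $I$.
$- \frac{3 \sqrt{2} \sqrt{\pi}}{2 e^{\frac{25}{128}}}$

Treat the cosine frequency as a parameter and define $I(b) = \int_{-\infty}^{\infty} - 3 e^{- 2 t^{2}} \cos{\left(b t \right)} \, dt$.

Differentiating under the integral sign,
$$I'(b) = \int_{-\infty}^{\infty} 3 t e^{- 2 t^{2}} \sin{\left(b t \right)} \, dt.$$

Integrate $\int_{-\infty}^{\infty} t \sin(b t)\, e^{- 2 t^{2}}\, dt$ by parts with $u = \sin(b t)$ and $dv = t\, e^{- 2 t^{2}}\, dt$, giving $v = - \frac{e^{- 2 t^{2}}}{4}$. The boundary term vanishes and
$$\int_{-\infty}^{\infty} t \sin(b t)\, e^{- 2 t^{2}}\, dt = \frac{b}{4} \int_{-\infty}^{\infty} \cos(b t)\, e^{- 2 t^{2}}\, dt,$$
so $I'(b) = - \frac{b}{4}\, I(b)$.

This is a separable first-order ODE; solving with the initial condition $I(0) = \int_{-\infty}^{\infty} - 3 e^{- 2 t^{2}}\,dt = - \frac{3 \sqrt{2} \sqrt{\pi}}{2}$ gives
$$I(b) = - \frac{3 \sqrt{2} \sqrt{\pi} e^{- \frac{b^{2}}{8}}}{2}.$$

Setting $b = \frac{5}{4}$:
$$I = - \frac{3 \sqrt{2} \sqrt{\pi}}{2 e^{\frac{25}{128}}}.$$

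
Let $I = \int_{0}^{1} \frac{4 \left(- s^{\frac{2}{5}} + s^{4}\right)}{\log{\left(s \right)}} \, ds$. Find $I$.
$\log{\left(\frac{390625}{2401} \right)}$

Consider the one-parameter family: let $I(a) = \int_{0}^{1} \frac{4 \left(s^{4} - s^{a}\right)}{\log{\left(s \right)}} \, ds$.

Since $\dfrac{\partial}{\partial a}\,s^{a} = s^{a} \ln s$, the $\ln s$ in the denominator cancels and
$$\frac{dI}{da} = \int_{0}^{1} -4 s^{a} \, ds = -4 \left[\frac{s^{a+1}}{a+1}\right]_0^1 = - \frac{4}{a + 1}.$$

Integrating with respect to $a$ gives $I(a) = \log{\left(\frac{625}{\left(a + 1\right)^{4}} \right)} + C$.

At $a = 4$ the integrand is identically $0$, so $I(4) = 0$. The closed form gives $0$, hence $C = 0$.

Setting $a = \frac{2}{5}$:
$$I = \log{\left(\frac{390625}{2401} \right)}.$$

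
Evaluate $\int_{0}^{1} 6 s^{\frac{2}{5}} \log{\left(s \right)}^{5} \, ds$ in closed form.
$- \frac{11250000}{117649}$

Consider the simpler parametrised integral
$$J(a) = \int_{0}^{1} 6 s^{a} \, ds = \frac{6}{a + 1}.$$

Differentiating under the integral sign brings down a factor of $\ln s$:
$$\frac{dJ}{da} = \int_{0}^{1} 6 s^{a} \log{\left(s \right)} \, ds = - \frac{6}{\left(a + 1\right)^{2}}.$$

Repeating $5$ times in total — each differentiation brings down another $\ln s$ — gives
$$\frac{d^{5}J}{da^{5}} = \int_{0}^{1} 6 s^{a} \log{\left(s \right)}^{5} \, ds = - \frac{720}{\left(a + 1\right)^{6}},$$
and the integrand here is exactly the target integrand, so $I = - \frac{720}{\left(a + 1\right)^{6}}$.

Setting $a = \frac{2}{5}$:
$$I = - \frac{11250000}{117649}.$$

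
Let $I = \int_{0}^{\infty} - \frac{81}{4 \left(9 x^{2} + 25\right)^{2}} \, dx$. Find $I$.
$- \frac{27 \pi}{2000}$

Recall the elementary integral
$$J(a) = \int_{0}^{\infty} - \frac{1}{4 \left(a^{2} + x^{2}\right)} \, dx = - \frac{\pi}{8 a}.$$

Differentiating under the integral sign with respect to $a$,
$$\frac{dJ}{da} = \int_{0}^{\infty} \frac{a}{2 \left(a^{2} + x^{2}\right)^{2}} \, dx = \frac{\pi}{8 a^{2}},$$
so $\int_{0}^{\infty} - \frac{1}{4 \left(a^{2} + x^{2}\right)^{2}} \, dx = - \frac{\pi}{16 a^{3}}$.

Setting $a = \frac{5}{3}$:
$$I = - \frac{27 \pi}{2000}.$$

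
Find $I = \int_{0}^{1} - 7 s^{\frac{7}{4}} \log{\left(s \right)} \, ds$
$\frac{112}{121}$

Start from the elementary integral
$$J(a) = \int_{0}^{1} - 7 s^{a} \, ds = - \frac{7}{a + 1}.$$

Differentiating under the integral sign brings down a factor of $\ln s$:
$$\frac{dJ}{da} = \int_{0}^{1} - 7 s^{a} \log{\left(s \right)} \, ds = \frac{7}{\left(a + 1\right)^{2}}.$$

The integral on the left is $I$, so $I = \frac{7}{\left(a + 1\right)^{2}}$.

Setting $a = \frac{7}{4}$:
$$I = \frac{112}{121}.$$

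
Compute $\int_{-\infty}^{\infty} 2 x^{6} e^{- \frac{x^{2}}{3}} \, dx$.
$\frac{405 \sqrt{3} \sqrt{\pi}}{4}$

Begin with the known integral
$$J(a) = \int_{-\infty}^{\infty} 2 e^{- a x^{2}} \, dx = \frac{2 \sqrt{\pi}}{\sqrt{a}}.$$

Differentiating under the integral sign brings down a factor of $(-x^2)$:
$$\frac{dJ}{da} = \int_{-\infty}^{\infty} - 2 x^{2} e^{- a x^{2}} \, dx = - \frac{\sqrt{\pi}}{a^{\frac{3}{2}}}.$$

Repeating $3$ times in total — each differentiation brings down another $(-x^2)$ — gives
$$\frac{d^{3}J}{da^{3}} = \int_{-\infty}^{\infty} - 2 x^{6} e^{- a x^{2}} \, dx = - \frac{15 \sqrt{\pi}}{4 a^{\frac{7}{2}}},$$
and the integrand here is $(-1)^{3}$ times the target integrand, so $I = (-1)^{3}\,\frac{d^{3}J}{da^{3}} = \frac{15 \sqrt{\pi}}{4 a^{\frac{7}{2}}}$.

Setting $a = \frac{1}{3}$:
$$I = \frac{405 \sqrt{3} \sqrt{\pi}}{4}.$$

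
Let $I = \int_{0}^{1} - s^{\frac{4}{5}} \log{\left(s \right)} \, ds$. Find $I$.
$\frac{25}{81}$

Consider the simpler parametrised integral
$$J(a) = \int_{0}^{1} - s^{a} \, ds = - \frac{1}{a + 1}.$$

Differentiating under the integral sign brings down a factor of $\ln s$:
$$\frac{dJ}{da} = \int_{0}^{1} - s^{a} \log{\left(s \right)} \, ds = \frac{1}{\left(a + 1\right)^{2}}.$$

The integral on the left is $I$, so $I = \frac{1}{\left(a + 1\right)^{2}}$.

Setting $a = \frac{4}{5}$:
$$I = \frac{25}{81}.$$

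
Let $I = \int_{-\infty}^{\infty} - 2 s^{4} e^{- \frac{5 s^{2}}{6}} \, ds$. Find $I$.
$- \frac{54 \sqrt{30} \sqrt{\pi}}{125}$

Begin with the known integral
$$J(a) = \int_{-\infty}^{\infty} - 2 e^{- a s^{2}} \, ds = - \frac{2 \sqrt{\pi}}{\sqrt{a}}.$$

Differentiating under the integral sign brings down a factor of $(-s^2)$:
$$\frac{dJ}{da} = \int_{-\infty}^{\infty} 2 s^{2} e^{- a s^{2}} \, ds = \frac{\sqrt{\pi}}{a^{\frac{3}{2}}}.$$

Repeating twice in total — each differentiation brings down another $(-s^2)$ — gives
$$\frac{d^{2}J}{da^{2}} = \int_{-\infty}^{\infty} - 2 s^{4} e^{- a s^{2}} \, ds = - \frac{3 \sqrt{\pi}}{2 a^{\frac{5}{2}}},$$
and the integrand here is exactly the target integrand, so $I = - \frac{3 \sqrt{\pi}}{2 a^{\frac{5}{2}}}$.

Setting $a = \frac{5}{6}$:
$$I = - \frac{54 \sqrt{30} \sqrt{\pi}}{125}.$$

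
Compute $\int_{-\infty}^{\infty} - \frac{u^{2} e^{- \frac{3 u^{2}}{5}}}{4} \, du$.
$- \frac{5 \sqrt{15} \sqrt{\pi}}{72}$

Begin with the known integral
$$J(a) = \int_{-\infty}^{\infty} - \frac{e^{- a u^{2}}}{4} \, du = - \frac{\sqrt{\pi}}{4 \sqrt{a}}.$$

Differentiating under the integral sign brings down a factor of $(-u^2)$:
$$\frac{dJ}{da} = \int_{-\infty}^{\infty} \frac{u^{2} e^{- a u^{2}}}{4} \, du = \frac{\sqrt{\pi}}{8 a^{\frac{3}{2}}}.$$

The integral on the left is $-I$, so $I = - \frac{\sqrt{\pi}}{8 a^{\frac{3}{2}}}$.

Setting $a = \frac{3}{5}$:
$$I = - \frac{5 \sqrt{15} \sqrt{\pi}}{72}.$$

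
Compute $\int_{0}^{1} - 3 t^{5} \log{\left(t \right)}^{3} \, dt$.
$\frac{1}{72}$

Consider the simpler parametrised integral
$$J(a) = \int_{0}^{1} - 3 t^{a} \, dt = - \frac{3}{a + 1}.$$

Differentiating under the integral sign brings down a factor of $\ln t$:
$$\frac{dJ}{da} = \int_{0}^{1} - 3 t^{a} \log{\left(t \right)} \, dt = \frac{3}{\left(a + 1\right)^{2}}.$$

Repeating $3$ times in total — each differentiation brings down another $\ln t$ — gives
$$\frac{d^{3}J}{da^{3}} = \int_{0}^{1} - 3 t^{a} \log{\left(t \right)}^{3} \, dt = \frac{18}{\left(a + 1\right)^{4}},$$
and the integrand here is exactly the target integrand, so $I = \frac{18}{\left(a + 1\right)^{4}}$.

Setting $a = 5$:
$$I = \frac{1}{72}.$$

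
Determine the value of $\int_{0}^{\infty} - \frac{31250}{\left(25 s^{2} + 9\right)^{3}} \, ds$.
$- \frac{3125 \pi}{648}$

Start from the standard arctangent integral
$$J(a) = \int_{0}^{\infty} - \frac{2}{a^{2} + s^{2}} \, ds = - \frac{\pi}{a}.$$

Differentiating under the integral sign with respect to $a$,
$$\frac{dJ}{da} = \int_{0}^{\infty} \frac{4 a}{\left(a^{2} + s^{2}\right)^{2}} \, ds = \frac{\pi}{a^{2}},$$
so $\int_{0}^{\infty} - \frac{2}{\left(a^{2} + s^{2}\right)^{2}} \, ds = - \frac{\pi}{2 a^{3}}$.

Repeating — each differentiation of $1/(s^2+a^2)^j$ produces $-2ja/(s^2+a^2)^{j+1}$ — and dividing through by $-2ja$ at each step yields, after $2$ differentiations in total,
$$\int_{0}^{\infty} - \frac{2}{\left(a^{2} + s^{2}\right)^{3}} \, ds = - \frac{3 \pi}{8 a^{5}}.$$

Setting $a = \frac{3}{5}$:
$$I = - \frac{3125 \pi}{648}.$$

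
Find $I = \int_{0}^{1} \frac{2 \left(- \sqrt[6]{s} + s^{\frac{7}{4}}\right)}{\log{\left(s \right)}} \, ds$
$- \log{\left(\frac{196}{1089} \right)}$

Replace the exponent $\frac{1}{6}$ by a parameter $a$: let $I(a) = \int_{0}^{1} \frac{2 \left(s^{\frac{7}{4}} - s^{a}\right)}{\log{\left(s \right)}} \, ds$.

Since $\dfrac{\partial}{\partial a}\,s^{a} = s^{a} \ln s$, the $\ln s$ in the denominator cancels and
$$\frac{dI}{da} = \int_{0}^{1} -2 s^{a} \, ds = -2 \left[\frac{s^{a+1}}{a+1}\right]_0^1 = - \frac{2}{a + 1}.$$

Integrating with respect to $a$ gives $I(a) = - \log{\left(\frac{16 \left(a + 1\right)^{2}}{121} \right)} + C$.

At $a = \frac{7}{4}$ the integrand is identically $0$, so $I(\frac{7}{4}) = 0$. The closed form gives $0$, hence $C = 0$.

Setting $a = \frac{1}{6}$:
$$I = - \log{\left(\frac{196}{1089} \right)}.$$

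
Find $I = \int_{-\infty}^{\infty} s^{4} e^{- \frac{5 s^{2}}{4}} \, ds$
$\frac{24 \sqrt{5} \sqrt{\pi}}{125}$

Start from the elementary integral
$$J(a) = \int_{-\infty}^{\infty} e^{- a s^{2}} \, ds = \frac{\sqrt{\pi}}{\sqrt{a}}.$$

Differentiating under the integral sign brings down a factor of $(-s^2)$:
$$\frac{dJ}{da} = \int_{-\infty}^{\infty} - s^{2} e^{- a s^{2}} \, ds = - \frac{\sqrt{\pi}}{2 a^{\frac{3}{2}}}.$$

Repeating twice in total — each differentiation brings down another $(-s^2)$ — gives
$$\frac{d^{2}J}{da^{2}} = \int_{-\infty}^{\infty} s^{4} e^{- a s^{2}} \, ds = \frac{3 \sqrt{\pi}}{4 a^{\frac{5}{2}}},$$
and the integrand here is exactly the target integrand, so $I = \frac{3 \sqrt{\pi}}{4 a^{\frac{5}{2}}}$.

Setting $a = \frac{5}{4}$:
$$I = \frac{24 \sqrt{5} \sqrt{\pi}}{125}.$$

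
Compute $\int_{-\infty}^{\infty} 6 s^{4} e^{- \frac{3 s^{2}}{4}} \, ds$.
$\frac{16 \sqrt{3} \sqrt{\pi}}{3}$

Begin with the known integral
$$J(a) = \int_{-\infty}^{\infty} 6 e^{- a s^{2}} \, ds = \frac{6 \sqrt{\pi}}{\sqrt{a}}.$$

Differentiating under the integral sign brings down a factor of $(-s^2)$:
$$\frac{dJ}{da} = \int_{-\infty}^{\infty} - 6 s^{2} e^{- a s^{2}} \, ds = - \frac{3 \sqrt{\pi}}{a^{\frac{3}{2}}}.$$

Repeating twice in total — each differentiation brings down another $(-s^2)$ — gives
$$\frac{d^{2}J}{da^{2}} = \int_{-\infty}^{\infty} 6 s^{4} e^{- a s^{2}} \, ds = \frac{9 \sqrt{\pi}}{2 a^{\frac{5}{2}}},$$
and the integrand here is exactly the target integrand, so $I = \frac{9 \sqrt{\pi}}{2 a^{\frac{5}{2}}}$.

Setting $a = \frac{3}{4}$:
$$I = \frac{16 \sqrt{3} \sqrt{\pi}}{3}.$$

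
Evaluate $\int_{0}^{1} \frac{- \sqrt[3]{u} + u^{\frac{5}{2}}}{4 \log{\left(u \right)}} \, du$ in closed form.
$\log{\left(\frac{\sqrt[4]{42}}{2} \right)}$

Introduce a parameter $a$ in the exponent: let $I(a) = \int_{0}^{1} \frac{u^{\frac{5}{2}} - u^{a}}{4 \log{\left(u \right)}} \, du$.

Since $\dfrac{\partial}{\partial a}\,u^{a} = u^{a} \ln u$, the $\ln u$ in the denominator cancels and
$$\frac{dI}{da} = \int_{0}^{1} - \frac{1}{4} u^{a} \, du = - \frac{1}{4} \left[\frac{u^{a+1}}{a+1}\right]_0^1 = - \frac{1}{4 a + 4}.$$

Integrating with respect to $a$ gives $I(a) = - \frac{\log{\left(a + 1 \right)}}{4} - \frac{\log{\left(2 \right)}}{4} + \frac{\log{\left(7 \right)}}{4} + C$.

At $a = \frac{5}{2}$ the integrand is identically $0$, so $I(\frac{5}{2}) = 0$. The closed form gives $0$, hence $C = 0$.

Setting $a = \frac{1}{3}$:
$$I = \log{\left(\frac{\sqrt[4]{42}}{2} \right)}.$$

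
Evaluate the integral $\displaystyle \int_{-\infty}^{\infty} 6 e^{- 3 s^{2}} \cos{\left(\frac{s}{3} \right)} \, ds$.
$\frac{2 \sqrt{3} \sqrt{\pi}}{e^{\frac{1}{108}}}$

Treat the cosine frequency as a parameter and define $I(b) = \int_{-\infty}^{\infty} 6 e^{- 3 s^{2}} \cos{\left(b s \right)} \, ds$.

Differentiating under the integral sign,
$$I'(b) = \int_{-\infty}^{\infty} - 6 s e^{- 3 s^{2}} \sin{\left(b s \right)} \, ds.$$

Integrate $\int_{-\infty}^{\infty} s \sin(b s)\, e^{- 3 s^{2}}\, ds$ by parts with $u = \sin(b s)$ and $dv = s\, e^{- 3 s^{2}}\, ds$, giving $v = - \frac{e^{- 3 s^{2}}}{6}$. The boundary term vanishes and
$$\int_{-\infty}^{\infty} s \sin(b s)\, e^{- 3 s^{2}}\, ds = \frac{b}{6} \int_{-\infty}^{\infty} \cos(b s)\, e^{- 3 s^{2}}\, ds,$$
so $I'(b) = - \frac{b}{6}\, I(b)$.

This is a separable first-order ODE; solving with the initial condition $I(0) = \int_{-\infty}^{\infty} 6 e^{- 3 s^{2}}\,ds = 2 \sqrt{3} \sqrt{\pi}$ gives
$$I(b) = 2 \sqrt{3} \sqrt{\pi} e^{- \frac{b^{2}}{12}}.$$

Setting $b = \frac{1}{3}$:
$$I = \frac{2 \sqrt{3} \sqrt{\pi}}{e^{\frac{1}{108}}}.$$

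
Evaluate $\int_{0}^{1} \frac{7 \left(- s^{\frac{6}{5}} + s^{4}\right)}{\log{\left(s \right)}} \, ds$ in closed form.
$\log{\left(\frac{6103515625}{19487171} \right)}$

Introduce a parameter $a$ in the exponent: let $I(a) = \int_{0}^{1} \frac{7 \left(- s^{\frac{6}{5}} + s^{a}\right)}{\log{\left(s \right)}} \, ds$.

Since $\dfrac{\partial}{\partial a}\,s^{a} = s^{a} \ln s$, the $\ln s$ in the denominator cancels and
$$\frac{dI}{da} = \int_{0}^{1} 7 s^{a} \, ds = 7 \left[\frac{s^{a+1}}{a+1}\right]_0^1 = \frac{7}{a + 1}.$$

Integrating with respect to $a$ gives $I(a) = \log{\left(\frac{78125 \left(a + 1\right)^{7}}{19487171} \right)} + C$.

At $a = \frac{6}{5}$ the integrand is identically $0$, so $I(\frac{6}{5}) = 0$. The closed form gives $0$, hence $C = 0$.

Setting $a = 4$:
$$I = \log{\left(\frac{6103515625}{19487171} \right)}.$$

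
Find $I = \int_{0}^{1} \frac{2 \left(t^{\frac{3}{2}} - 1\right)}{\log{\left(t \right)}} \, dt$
$\log{\left(\frac{25}{4} \right)}$

Replace the exponent $\frac{3}{2}$ by a parameter $a$: let $I(a) = \int_{0}^{1} \frac{2 \left(t^{a} - 1\right)}{\log{\left(t \right)}} \, dt$.

Since $\dfrac{\partial}{\partial a}\,t^{a} = t^{a} \ln t$, the $\ln t$ in the denominator cancels and
$$\frac{dI}{da} = \int_{0}^{1} 2 t^{a} \, dt = 2 \left[\frac{t^{a+1}}{a+1}\right]_0^1 = \frac{2}{a + 1}.$$

Integrating with respect to $a$ gives $I(a) = 2 \log{\left(a + 1 \right)} + C$.

At $a = 0$ the integrand is identically $0$, so $I(0) = 0$. The closed form gives $0$, hence $C = 0$.

Setting $a = \frac{3}{2}$:
$$I = \log{\left(\frac{25}{4} \right)}.$$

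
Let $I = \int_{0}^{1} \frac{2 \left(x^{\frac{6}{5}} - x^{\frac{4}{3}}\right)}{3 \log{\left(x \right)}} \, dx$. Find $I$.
$\log{\left(\frac{33^{\frac{2}{3}} \sqrt[3]{35}}{35} \right)}$

Consider the one-parameter family: let $I(a) = \int_{0}^{1} \frac{2 \left(x^{\frac{6}{5}} - x^{a}\right)}{3 \log{\left(x \right)}} \, dx$.

Since $\dfrac{\partial}{\partial a}\,x^{a} = x^{a} \ln x$, the $\ln x$ in the denominator cancels and
$$\frac{dI}{da} = \int_{0}^{1} - \frac{2}{3} x^{a} \, dx = - \frac{2}{3} \left[\frac{x^{a+1}}{a+1}\right]_0^1 = - \frac{2}{3 a + 3}.$$

Integrating with respect to $a$ gives $I(a) = - \frac{2 \log{\left(a + 1 \right)}}{3} - \frac{2 \log{\left(5 \right)}}{3} + \frac{2 \log{\left(11 \right)}}{3} + C$.

At $a = \frac{6}{5}$ the integrand is identically $0$, so $I(\frac{6}{5}) = 0$. The closed form gives $0$, hence $C = 0$.

Setting $a = \frac{4}{3}$:
$$I = \log{\left(\frac{33^{\frac{2}{3}} \sqrt[3]{35}}{35} \right)}.$$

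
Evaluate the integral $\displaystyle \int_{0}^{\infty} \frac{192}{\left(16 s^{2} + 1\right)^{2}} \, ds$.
$12 \pi$

Recall the elementary integral
$$J(a) = \int_{0}^{\infty} \frac{3}{4 \left(a^{2} + s^{2}\right)} \, ds = \frac{3 \pi}{8 a}.$$

Differentiating under the integral sign with respect to $a$,
$$\frac{dJ}{da} = \int_{0}^{\infty} - \frac{3 a}{2 \left(a^{2} + s^{2}\right)^{2}} \, ds = - \frac{3 \pi}{8 a^{2}},$$
so $\int_{0}^{\infty} \frac{3}{4 \left(a^{2} + s^{2}\right)^{2}} \, ds = \frac{3 \pi}{16 a^{3}}$.

Setting $a = \frac{1}{4}$:
$$I = 12 \pi.$$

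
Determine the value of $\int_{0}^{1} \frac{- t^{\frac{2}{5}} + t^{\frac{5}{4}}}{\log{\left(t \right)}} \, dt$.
$\log{\left(\frac{45}{28} \right)}$

Introduce a parameter $a$ in the exponent: let $I(a) = \int_{0}^{1} \frac{- t^{\frac{2}{5}} + t^{a}}{\log{\left(t \right)}} \, dt$.

Since $\dfrac{\partial}{\partial a}\,t^{a} = t^{a} \ln t$, the $\ln t$ in the denominator cancels and
$$\frac{dI}{da} = \int_{0}^{1} t^{a} \, dt = \left[\frac{t^{a+1}}{a+1}\right]_0^1 = \frac{1}{a + 1}.$$

Integrating with respect to $a$ gives $I(a) = \log{\left(\frac{5 a}{7} + \frac{5}{7} \right)} + C$.

At $a = \frac{2}{5}$ the integrand is identically $0$, so $I(\frac{2}{5}) = 0$. The closed form gives $0$, hence $C = 0$.

Setting $a = \frac{5}{4}$:
$$I = \log{\left(\frac{45}{28} \right)}.$$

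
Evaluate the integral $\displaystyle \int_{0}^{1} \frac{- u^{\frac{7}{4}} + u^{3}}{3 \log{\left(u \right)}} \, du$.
$- \frac{\log{\left(11 \right)}}{3} + \frac{4 \log{\left(2 \right)}}{3}$

Introduce a parameter $a$ in the exponent: let $I(a) = \int_{0}^{1} \frac{u^{3} - u^{a}}{3 \log{\left(u \right)}} \, du$.

Since $\dfrac{\partial}{\partial a}\,u^{a} = u^{a} \ln u$, the $\ln u$ in the denominator cancels and
$$\frac{dI}{da} = \int_{0}^{1} - \frac{1}{3} u^{a} \, du = - \frac{1}{3} \left[\frac{u^{a+1}}{a+1}\right]_0^1 = - \frac{1}{3 a + 3}.$$

Integrating with respect to $a$ gives $I(a) = - \frac{\log{\left(a + 1 \right)}}{3} + \frac{2 \log{\left(2 \right)}}{3} + C$.

At $a = 3$ the integrand is identically $0$, so $I(3) = 0$. The closed form gives $0$, hence $C = 0$.

Setting $a = \frac{7}{4}$:
$$I = - \frac{\log{\left(11 \right)}}{3} + \frac{4 \log{\left(2 \right)}}{3}.$$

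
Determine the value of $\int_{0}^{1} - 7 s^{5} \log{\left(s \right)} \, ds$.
$\frac{7}{36}$

Begin with the known integral
$$J(a) = \int_{0}^{1} - 7 s^{a} \, ds = - \frac{7}{a + 1}.$$

Differentiating under the integral sign brings down a factor of $\ln s$:
$$\frac{dJ}{da} = \int_{0}^{1} - 7 s^{a} \log{\left(s \right)} \, ds = \frac{7}{\left(a + 1\right)^{2}}.$$

The integral on the left is $I$, so $I = \frac{7}{\left(a + 1\right)^{2}}$.

Setting $a = 5$:
$$I = \frac{7}{36}.$$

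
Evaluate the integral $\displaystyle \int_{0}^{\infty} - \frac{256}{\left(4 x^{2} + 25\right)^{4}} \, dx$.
$- \frac{4 \pi}{15625}$

Start from the standard arctangent integral
$$J(a) = \int_{0}^{\infty} - \frac{1}{a^{2} + x^{2}} \, dx = - \frac{\pi}{2 a}.$$

Differentiating under the integral sign with respect to $a$,
$$\frac{dJ}{da} = \int_{0}^{\infty} \frac{2 a}{\left(a^{2} + x^{2}\right)^{2}} \, dx = \frac{\pi}{2 a^{2}},$$
so $\int_{0}^{\infty} - \frac{1}{\left(a^{2} + x^{2}\right)^{2}} \, dx = - \frac{\pi}{4 a^{3}}$.

Repeating — each differentiation of $1/(x^2+a^2)^j$ produces $-2ja/(x^2+a^2)^{j+1}$ — and dividing through by $-2ja$ at each step yields, after $3$ differentiations in total,
$$\int_{0}^{\infty} - \frac{1}{\left(a^{2} + x^{2}\right)^{4}} \, dx = - \frac{5 \pi}{32 a^{7}}.$$

Setting $a = \frac{5}{2}$:
$$I = - \frac{4 \pi}{15625}.$$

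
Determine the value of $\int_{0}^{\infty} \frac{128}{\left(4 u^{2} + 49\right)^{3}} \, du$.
$\frac{12 \pi}{16807}$

Start from the standard arctangent integral
$$J(a) = \int_{0}^{\infty} \frac{2}{a^{2} + u^{2}} \, du = \frac{\pi}{a}.$$

Differentiating under the integral sign with respect to $a$,
$$\frac{dJ}{da} = \int_{0}^{\infty} - \frac{4 a}{\left(a^{2} + u^{2}\right)^{2}} \, du = - \frac{\pi}{a^{2}},$$
so $\int_{0}^{\infty} \frac{2}{\left(a^{2} + u^{2}\right)^{2}} \, du = \frac{\pi}{2 a^{3}}$.

Repeating — each differentiation of $1/(u^2+a^2)^j$ produces $-2ja/(u^2+a^2)^{j+1}$ — and dividing through by $-2ja$ at each step yields, after $2$ differentiations in total,
$$\int_{0}^{\infty} \frac{2}{\left(a^{2} + u^{2}\right)^{3}} \, du = \frac{3 \pi}{8 a^{5}}.$$

Setting $a = \frac{7}{2}$:
$$I = \frac{12 \pi}{16807}.$$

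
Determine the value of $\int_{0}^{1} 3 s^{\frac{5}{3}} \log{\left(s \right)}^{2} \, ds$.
$\frac{81}{256}$

Begin with the known integral
$$J(a) = \int_{0}^{1} 3 s^{a} \, ds = \frac{3}{a + 1}.$$

Differentiating under the integral sign brings down a factor of $\ln s$:
$$\frac{dJ}{da} = \int_{0}^{1} 3 s^{a} \log{\left(s \right)} \, ds = - \frac{3}{\left(a + 1\right)^{2}}.$$

Repeating twice in total — each differentiation brings down another $\ln s$ — gives
$$\frac{d^{2}J}{da^{2}} = \int_{0}^{1} 3 s^{a} \log{\left(s \right)}^{2} \, ds = \frac{6}{\left(a + 1\right)^{3}},$$
and the integrand here is exactly the target integrand, so $I = \frac{6}{\left(a + 1\right)^{3}}$.

Setting $a = \frac{5}{3}$:
$$I = \frac{81}{256}.$$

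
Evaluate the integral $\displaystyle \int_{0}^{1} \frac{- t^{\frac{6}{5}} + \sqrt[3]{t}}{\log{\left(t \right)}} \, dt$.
$\log{\left(\frac{20}{33} \right)}$

Introduce a parameter $a$ in the exponent: let $I(a) = \int_{0}^{1} \frac{- t^{\frac{6}{5}} + t^{a}}{\log{\left(t \right)}} \, dt$.

Since $\dfrac{\partial}{\partial a}\,t^{a} = t^{a} \ln t$, the $\ln t$ in the denominator cancels and
$$\frac{dI}{da} = \int_{0}^{1} t^{a} \, dt = \left[\frac{t^{a+1}}{a+1}\right]_0^1 = \frac{1}{a + 1}.$$

Integrating with respect to $a$ gives $I(a) = \log{\left(\frac{5 a}{11} + \frac{5}{11} \right)} + C$.

At $a = \frac{6}{5}$ the integrand is identically $0$, so $I(\frac{6}{5}) = 0$. The closed form gives $0$, hence $C = 0$.

Setting $a = \frac{1}{3}$:
$$I = \log{\left(\frac{20}{33} \right)}.$$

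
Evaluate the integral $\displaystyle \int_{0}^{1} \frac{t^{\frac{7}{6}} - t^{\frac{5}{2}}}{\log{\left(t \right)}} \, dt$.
$\log{\left(\frac{13}{21} \right)}$

Introduce a parameter $a$ in the exponent: let $I(a) = \int_{0}^{1} \frac{- t^{\frac{5}{2}} + t^{a}}{\log{\left(t \right)}} \, dt$.

Since $\dfrac{\partial}{\partial a}\,t^{a} = t^{a} \ln t$, the $\ln t$ in the denominator cancels and
$$\frac{dI}{da} = \int_{0}^{1} t^{a} \, dt = \left[\frac{t^{a+1}}{a+1}\right]_0^1 = \frac{1}{a + 1}.$$

Integrating with respect to $a$ gives $I(a) = \log{\left(\frac{2 a}{7} + \frac{2}{7} \right)} + C$.

At $a = \frac{5}{2}$ the integrand is identically $0$, so $I(\frac{5}{2}) = 0$. The closed form gives $0$, hence $C = 0$.

Setting $a = \frac{7}{6}$:
$$I = \log{\left(\frac{13}{21} \right)}.$$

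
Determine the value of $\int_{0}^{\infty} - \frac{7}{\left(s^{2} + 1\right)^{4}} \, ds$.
$- \frac{35 \pi}{32}$

Start from the standard arctangent integral
$$J(a) = \int_{0}^{\infty} - \frac{7}{a^{2} + s^{2}} \, ds = - \frac{7 \pi}{2 a}.$$

Differentiating under the integral sign with respect to $a$,
$$\frac{dJ}{da} = \int_{0}^{\infty} \frac{14 a}{\left(a^{2} + s^{2}\right)^{2}} \, ds = \frac{7 \pi}{2 a^{2}},$$
so $\int_{0}^{\infty} - \frac{7}{\left(a^{2} + s^{2}\right)^{2}} \, ds = - \frac{7 \pi}{4 a^{3}}$.

Repeating — each differentiation of $1/(s^2+a^2)^j$ produces $-2ja/(s^2+a^2)^{j+1}$ — and dividing through by $-2ja$ at each step yields, after $3$ differentiations in total,
$$\int_{0}^{\infty} - \frac{7}{\left(a^{2} + s^{2}\right)^{4}} \, ds = - \frac{35 \pi}{32 a^{7}}.$$

Setting $a = 1$:
$$I = - \frac{35 \pi}{32}.$$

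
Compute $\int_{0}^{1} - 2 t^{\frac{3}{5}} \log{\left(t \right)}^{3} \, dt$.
$\frac{1875}{1024}$

Begin with the known integral
$$J(a) = \int_{0}^{1} - 2 t^{a} \, dt = - \frac{2}{a + 1}.$$

Differentiating under the integral sign brings down a factor of $\ln t$:
$$\frac{dJ}{da} = \int_{0}^{1} - 2 t^{a} \log{\left(t \right)} \, dt = \frac{2}{\left(a + 1\right)^{2}}.$$

Repeating $3$ times in total — each differentiation brings down another $\ln t$ — gives
$$\frac{d^{3}J}{da^{3}} = \int_{0}^{1} - 2 t^{a} \log{\left(t \right)}^{3} \, dt = \frac{12}{\left(a + 1\right)^{4}},$$
and the integrand here is exactly the target integrand, so $I = \frac{12}{\left(a + 1\right)^{4}}$.

Setting $a = \frac{3}{5}$:
$$I = \frac{1875}{1024}.$$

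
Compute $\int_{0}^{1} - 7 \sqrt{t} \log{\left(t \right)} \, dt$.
$\frac{28}{9}$

Start from the elementary integral
$$J(a) = \int_{0}^{1} - 7 t^{a} \, dt = - \frac{7}{a + 1}.$$

Differentiating under the integral sign brings down a factor of $\ln t$:
$$\frac{dJ}{da} = \int_{0}^{1} - 7 t^{a} \log{\left(t \right)} \, dt = \frac{7}{\left(a + 1\right)^{2}}.$$

The integral on the left is $I$, so $I = \frac{7}{\left(a + 1\right)^{2}}$.

Setting $a = \frac{1}{2}$:
$$I = \frac{28}{9}.$$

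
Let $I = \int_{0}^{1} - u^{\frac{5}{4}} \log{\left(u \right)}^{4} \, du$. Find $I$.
$- \frac{8192}{19683}$

Begin with the known integral
$$J(a) = \int_{0}^{1} - u^{a} \, du = - \frac{1}{a + 1}.$$

Differentiating under the integral sign brings down a factor of $\ln u$:
$$\frac{dJ}{da} = \int_{0}^{1} - u^{a} \log{\left(u \right)} \, du = \frac{1}{\left(a + 1\right)^{2}}.$$

Repeating $4$ times in total — each differentiation brings down another $\ln u$ — gives
$$\frac{d^{4}J}{da^{4}} = \int_{0}^{1} - u^{a} \log{\left(u \right)}^{4} \, du = - \frac{24}{\left(a + 1\right)^{5}},$$
and the integrand here is exactly the target integrand, so $I = - \frac{24}{\left(a + 1\right)^{5}}$.

Setting $a = \frac{5}{4}$:
$$I = - \frac{8192}{19683}.$$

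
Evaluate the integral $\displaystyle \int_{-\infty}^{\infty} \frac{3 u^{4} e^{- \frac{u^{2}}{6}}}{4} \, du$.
$\frac{81 \sqrt{6} \sqrt{\pi}}{4}$

Consider the simpler parametrised integral
$$J(a) = \int_{-\infty}^{\infty} \frac{3 e^{- a u^{2}}}{4} \, du = \frac{3 \sqrt{\pi}}{4 \sqrt{a}}.$$

Differentiating under the integral sign brings down a factor of $(-u^2)$:
$$\frac{dJ}{da} = \int_{-\infty}^{\infty} - \frac{3 u^{2} e^{- a u^{2}}}{4} \, du = - \frac{3 \sqrt{\pi}}{8 a^{\frac{3}{2}}}.$$

Repeating twice in total — each differentiation brings down another $(-u^2)$ — gives
$$\frac{d^{2}J}{da^{2}} = \int_{-\infty}^{\infty} \frac{3 u^{4} e^{- a u^{2}}}{4} \, du = \frac{9 \sqrt{\pi}}{16 a^{\frac{5}{2}}},$$
and the integrand here is exactly the target integrand, so $I = \frac{9 \sqrt{\pi}}{16 a^{\frac{5}{2}}}$.

Setting $a = \frac{1}{6}$:
$$I = \frac{81 \sqrt{6} \sqrt{\pi}}{4}.$$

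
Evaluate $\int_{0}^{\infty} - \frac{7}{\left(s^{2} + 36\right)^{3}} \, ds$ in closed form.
$- \frac{7 \pi}{41472}$

Recall the elementary integral
$$J(a) = \int_{0}^{\infty} - \frac{7}{a^{2} + s^{2}} \, ds = - \frac{7 \pi}{2 a}.$$

Differentiating under the integral sign with respect to $a$,
$$\frac{dJ}{da} = \int_{0}^{\infty} \frac{14 a}{\left(a^{2} + s^{2}\right)^{2}} \, ds = \frac{7 \pi}{2 a^{2}},$$
so $\int_{0}^{\infty} - \frac{7}{\left(a^{2} + s^{2}\right)^{2}} \, ds = - \frac{7 \pi}{4 a^{3}}$.

Repeating — each differentiation of $1/(s^2+a^2)^j$ produces $-2ja/(s^2+a^2)^{j+1}$ — and dividing through by $-2ja$ at each step yields, after $2$ differentiations in total,
$$\int_{0}^{\infty} - \frac{7}{\left(a^{2} + s^{2}\right)^{3}} \, ds = - \frac{21 \pi}{16 a^{5}}.$$

Setting $a = 6$:
$$I = - \frac{7 \pi}{41472}.$$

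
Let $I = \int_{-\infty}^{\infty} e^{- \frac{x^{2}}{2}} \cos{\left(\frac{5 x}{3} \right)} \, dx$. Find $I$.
$\frac{\sqrt{2} \sqrt{\pi}}{e^{\frac{25}{18}}}$

Let $b$ denote the cosine frequency and define $I(b) = \int_{-\infty}^{\infty} e^{- \frac{x^{2}}{2}} \cos{\left(b x \right)} \, dx$.

Differentiating under the integral sign,
$$I'(b) = \int_{-\infty}^{\infty} - x e^{- \frac{x^{2}}{2}} \sin{\left(b x \right)} \, dx.$$

Integrate $\int_{-\infty}^{\infty} x \sin(b x)\, e^{- \frac{x^{2}}{2}}\, dx$ by parts with $u = \sin(b x)$ and $dv = x\, e^{- \frac{x^{2}}{2}}\, dx$, giving $v = - e^{- \frac{x^{2}}{2}}$. The boundary term vanishes and
$$\int_{-\infty}^{\infty} x \sin(b x)\, e^{- \frac{x^{2}}{2}}\, dx = b \int_{-\infty}^{\infty} \cos(b x)\, e^{- \frac{x^{2}}{2}}\, dx,$$
so $I'(b) = - b\, I(b)$.

This is a separable first-order ODE; solving with the initial condition $I(0) = \int_{-\infty}^{\infty} e^{- \frac{x^{2}}{2}}\,dx = \sqrt{2} \sqrt{\pi}$ gives
$$I(b) = \sqrt{2} \sqrt{\pi} e^{- \frac{b^{2}}{2}}.$$

Setting $b = \frac{5}{3}$:
$$I = \frac{\sqrt{2} \sqrt{\pi}}{e^{\frac{25}{18}}}.$$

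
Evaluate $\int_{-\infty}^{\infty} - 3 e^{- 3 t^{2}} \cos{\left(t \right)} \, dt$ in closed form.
$- \frac{\sqrt{3} \sqrt{\pi}}{e^{\frac{1}{12}}}$

Define $I(b) = \int_{-\infty}^{\infty} - 3 e^{- 3 t^{2}} \cos{\left(b t \right)} \, dt$.

Differentiating under the integral sign,
$$I'(b) = \int_{-\infty}^{\infty} 3 t e^{- 3 t^{2}} \sin{\left(b t \right)} \, dt.$$

Integrate $\int_{-\infty}^{\infty} t \sin(b t)\, e^{- 3 t^{2}}\, dt$ by parts with $u = \sin(b t)$ and $dv = t\, e^{- 3 t^{2}}\, dt$, giving $v = - \frac{e^{- 3 t^{2}}}{6}$. The boundary term vanishes and
$$\int_{-\infty}^{\infty} t \sin(b t)\, e^{- 3 t^{2}}\, dt = \frac{b}{6} \int_{-\infty}^{\infty} \cos(b t)\, e^{- 3 t^{2}}\, dt,$$
so $I'(b) = - \frac{b}{6}\, I(b)$.

This is a separable first-order ODE; solving with the initial condition $I(0) = \int_{-\infty}^{\infty} - 3 e^{- 3 t^{2}}\,dt = - \sqrt{3} \sqrt{\pi}$ gives
$$I(b) = - \sqrt{3} \sqrt{\pi} e^{- \frac{b^{2}}{12}}.$$

Setting $b = 1$:
$$I = - \frac{\sqrt{3} \sqrt{\pi}}{e^{\frac{1}{12}}}.$$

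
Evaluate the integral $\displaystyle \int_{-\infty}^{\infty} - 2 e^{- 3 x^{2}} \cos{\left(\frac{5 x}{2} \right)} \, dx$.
$- \frac{2 \sqrt{3} \sqrt{\pi}}{3 e^{\frac{25}{48}}}$

Treat the cosine frequency as a parameter and define $I(b) = \int_{-\infty}^{\infty} - 2 e^{- 3 x^{2}} \cos{\left(b x \right)} \, dx$.

Differentiating under the integral sign,
$$I'(b) = \int_{-\infty}^{\infty} 2 x e^{- 3 x^{2}} \sin{\left(b x \right)} \, dx.$$

Integrate $\int_{-\infty}^{\infty} x \sin(b x)\, e^{- 3 x^{2}}\, dx$ by parts with $u = \sin(b x)$ and $dv = x\, e^{- 3 x^{2}}\, dx$, giving $v = - \frac{e^{- 3 x^{2}}}{6}$. The boundary term vanishes and
$$\int_{-\infty}^{\infty} x \sin(b x)\, e^{- 3 x^{2}}\, dx = \frac{b}{6} \int_{-\infty}^{\infty} \cos(b x)\, e^{- 3 x^{2}}\, dx,$$
so $I'(b) = - \frac{b}{6}\, I(b)$.

This is a separable first-order ODE; solving with the initial condition $I(0) = \int_{-\infty}^{\infty} - 2 e^{- 3 x^{2}}\,dx = - \frac{2 \sqrt{3} \sqrt{\pi}}{3}$ gives
$$I(b) = - \frac{2 \sqrt{3} \sqrt{\pi} e^{- \frac{b^{2}}{12}}}{3}.$$

Setting $b = \frac{5}{2}$:
$$I = - \frac{2 \sqrt{3} \sqrt{\pi}}{3 e^{\frac{25}{48}}}.$$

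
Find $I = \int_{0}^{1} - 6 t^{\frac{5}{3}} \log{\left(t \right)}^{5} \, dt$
$\frac{32805}{16384}$

Begin with the known integral
$$J(a) = \int_{0}^{1} - 6 t^{a} \, dt = - \frac{6}{a + 1}.$$

Differentiating under the integral sign brings down a factor of $\ln t$:
$$\frac{dJ}{da} = \int_{0}^{1} - 6 t^{a} \log{\left(t \right)} \, dt = \frac{6}{\left(a + 1\right)^{2}}.$$

Repeating $5$ times in total — each differentiation brings down another $\ln t$ — gives
$$\frac{d^{5}J}{da^{5}} = \int_{0}^{1} - 6 t^{a} \log{\left(t \right)}^{5} \, dt = \frac{720}{\left(a + 1\right)^{6}},$$
and the integrand here is exactly the target integrand, so $I = \frac{720}{\left(a + 1\right)^{6}}$.

Setting $a = \frac{5}{3}$:
$$I = \frac{32805}{16384}.$$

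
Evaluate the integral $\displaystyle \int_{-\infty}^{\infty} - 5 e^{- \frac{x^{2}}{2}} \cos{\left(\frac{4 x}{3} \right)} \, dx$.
$- \frac{5 \sqrt{2} \sqrt{\pi}}{e^{\frac{8}{9}}}$

Define $I(b) = \int_{-\infty}^{\infty} - 5 e^{- \frac{x^{2}}{2}} \cos{\left(b x \right)} \, dx$.

Differentiating under the integral sign,
$$I'(b) = \int_{-\infty}^{\infty} 5 x e^{- \frac{x^{2}}{2}} \sin{\left(b x \right)} \, dx.$$

Integrate $\int_{-\infty}^{\infty} x \sin(b x)\, e^{- \frac{x^{2}}{2}}\, dx$ by parts with $u = \sin(b x)$ and $dv = x\, e^{- \frac{x^{2}}{2}}\, dx$, giving $v = - e^{- \frac{x^{2}}{2}}$. The boundary term vanishes and
$$\int_{-\infty}^{\infty} x \sin(b x)\, e^{- \frac{x^{2}}{2}}\, dx = b \int_{-\infty}^{\infty} \cos(b x)\, e^{- \frac{x^{2}}{2}}\, dx,$$
so $I'(b) = - b\, I(b)$.

This is a separable first-order ODE; solving with the initial condition $I(0) = \int_{-\infty}^{\infty} - 5 e^{- \frac{x^{2}}{2}}\,dx = - 5 \sqrt{2} \sqrt{\pi}$ gives
$$I(b) = - 5 \sqrt{2} \sqrt{\pi} e^{- \frac{b^{2}}{2}}.$$

Setting $b = \frac{4}{3}$:
$$I = - \frac{5 \sqrt{2} \sqrt{\pi}}{e^{\frac{8}{9}}}.$$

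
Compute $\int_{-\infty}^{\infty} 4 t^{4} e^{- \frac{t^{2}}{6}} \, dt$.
$108 \sqrt{6} \sqrt{\pi}$

Consider the simpler parametrised integral
$$J(a) = \int_{-\infty}^{\infty} 4 e^{- a t^{2}} \, dt = \frac{4 \sqrt{\pi}}{\sqrt{a}}.$$

Differentiating under the integral sign brings down a factor of $(-t^2)$:
$$\frac{dJ}{da} = \int_{-\infty}^{\infty} - 4 t^{2} e^{- a t^{2}} \, dt = - \frac{2 \sqrt{\pi}}{a^{\frac{3}{2}}}.$$

Repeating twice in total — each differentiation brings down another $(-t^2)$ — gives
$$\frac{d^{2}J}{da^{2}} = \int_{-\infty}^{\infty} 4 t^{4} e^{- a t^{2}} \, dt = \frac{3 \sqrt{\pi}}{a^{\frac{5}{2}}},$$
and the integrand here is exactly the target integrand, so $I = \frac{3 \sqrt{\pi}}{a^{\frac{5}{2}}}$.

Setting $a = \frac{1}{6}$:
$$I = 108 \sqrt{6} \sqrt{\pi}.$$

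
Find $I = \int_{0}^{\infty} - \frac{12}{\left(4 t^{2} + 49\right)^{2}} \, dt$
$- \frac{3 \pi}{686}$

Recall the elementary integral
$$J(a) = \int_{0}^{\infty} - \frac{3}{4 \left(a^{2} + t^{2}\right)} \, dt = - \frac{3 \pi}{8 a}.$$

Differentiating under the integral sign with respect to $a$,
$$\frac{dJ}{da} = \int_{0}^{\infty} \frac{3 a}{2 \left(a^{2} + t^{2}\right)^{2}} \, dt = \frac{3 \pi}{8 a^{2}},$$
so $\int_{0}^{\infty} - \frac{3}{4 \left(a^{2} + t^{2}\right)^{2}} \, dt = - \frac{3 \pi}{16 a^{3}}$.

Setting $a = \frac{7}{2}$:
$$I = - \frac{3 \pi}{686}.$$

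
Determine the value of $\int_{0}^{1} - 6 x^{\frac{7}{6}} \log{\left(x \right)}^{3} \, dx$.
$\frac{46656}{28561}$

Consider the simpler parametrised integral
$$J(a) = \int_{0}^{1} - 6 x^{a} \, dx = - \frac{6}{a + 1}.$$

Differentiating under the integral sign brings down a factor of $\ln x$:
$$\frac{dJ}{da} = \int_{0}^{1} - 6 x^{a} \log{\left(x \right)} \, dx = \frac{6}{\left(a + 1\right)^{2}}.$$

Repeating $3$ times in total — each differentiation brings down another $\ln x$ — gives
$$\frac{d^{3}J}{da^{3}} = \int_{0}^{1} - 6 x^{a} \log{\left(x \right)}^{3} \, dx = \frac{36}{\left(a + 1\right)^{4}},$$
and the integrand here is exactly the target integrand, so $I = \frac{36}{\left(a + 1\right)^{4}}$.

Setting $a = \frac{7}{6}$:
$$I = \frac{46656}{28561}.$$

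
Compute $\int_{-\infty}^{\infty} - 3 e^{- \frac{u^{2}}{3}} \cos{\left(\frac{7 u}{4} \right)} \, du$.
$- \frac{3 \sqrt{3} \sqrt{\pi}}{e^{\frac{147}{64}}}$

Define $I(b) = \int_{-\infty}^{\infty} - 3 e^{- \frac{u^{2}}{3}} \cos{\left(b u \right)} \, du$.

Differentiating under the integral sign,
$$I'(b) = \int_{-\infty}^{\infty} 3 u e^{- \frac{u^{2}}{3}} \sin{\left(b u \right)} \, du.$$

Integrate $\int_{-\infty}^{\infty} u \sin(b u)\, e^{- \frac{u^{2}}{3}}\, du$ by parts with $w = \sin(b u)$ and $dv = u\, e^{- \frac{u^{2}}{3}}\, du$, giving $v = - \frac{3 e^{- \frac{u^{2}}{3}}}{2}$. The boundary term vanishes and
$$\int_{-\infty}^{\infty} u \sin(b u)\, e^{- \frac{u^{2}}{3}}\, du = \frac{3 b}{2} \int_{-\infty}^{\infty} \cos(b u)\, e^{- \frac{u^{2}}{3}}\, du,$$
so $I'(b) = - \frac{3 b}{2}\, I(b)$.

This is a separable first-order ODE; solving with the initial condition $I(0) = \int_{-\infty}^{\infty} - 3 e^{- \frac{u^{2}}{3}}\,du = - 3 \sqrt{3} \sqrt{\pi}$ gives
$$I(b) = - 3 \sqrt{3} \sqrt{\pi} e^{- \frac{3 b^{2}}{4}}.$$

Setting $b = \frac{7}{4}$:
$$I = - \frac{3 \sqrt{3} \sqrt{\pi}}{e^{\frac{147}{64}}}.$$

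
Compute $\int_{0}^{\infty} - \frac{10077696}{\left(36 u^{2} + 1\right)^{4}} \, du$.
$- 262440 \pi$

Begin with the known result
$$J(a) = \int_{0}^{\infty} - \frac{6}{a^{2} + u^{2}} \, du = - \frac{3 \pi}{a}.$$

Differentiating under the integral sign with respect to $a$,
$$\frac{dJ}{da} = \int_{0}^{\infty} \frac{12 a}{\left(a^{2} + u^{2}\right)^{2}} \, du = \frac{3 \pi}{a^{2}},$$
so $\int_{0}^{\infty} - \frac{6}{\left(a^{2} + u^{2}\right)^{2}} \, du = - \frac{3 \pi}{2 a^{3}}$.

Repeating — each differentiation of $1/(u^2+a^2)^j$ produces $-2ja/(u^2+a^2)^{j+1}$ — and dividing through by $-2ja$ at each step yields, after $3$ differentiations in total,
$$\int_{0}^{\infty} - \frac{6}{\left(a^{2} + u^{2}\right)^{4}} \, du = - \frac{15 \pi}{16 a^{7}}.$$

Setting $a = \frac{1}{6}$:
$$I = - 262440 \pi.$$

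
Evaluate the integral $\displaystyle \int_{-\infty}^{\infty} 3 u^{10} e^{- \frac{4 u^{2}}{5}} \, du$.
$\frac{8859375 \sqrt{5} \sqrt{\pi}}{65536}$

Consider the simpler parametrised integral
$$J(a) = \int_{-\infty}^{\infty} 3 e^{- a u^{2}} \, du = \frac{3 \sqrt{\pi}}{\sqrt{a}}.$$

Differentiating under the integral sign brings down a factor of $(-u^2)$:
$$\frac{dJ}{da} = \int_{-\infty}^{\infty} - 3 u^{2} e^{- a u^{2}} \, du = - \frac{3 \sqrt{\pi}}{2 a^{\frac{3}{2}}}.$$

Repeating $5$ times in total — each differentiation brings down another $(-u^2)$ — gives
$$\frac{d^{5}J}{da^{5}} = \int_{-\infty}^{\infty} - 3 u^{10} e^{- a u^{2}} \, du = - \frac{2835 \sqrt{\pi}}{32 a^{\frac{11}{2}}},$$
and the integrand here is $(-1)^{5}$ times the target integrand, so $I = (-1)^{5}\,\frac{d^{5}J}{da^{5}} = \frac{2835 \sqrt{\pi}}{32 a^{\frac{11}{2}}}$.

Setting $a = \frac{4}{5}$:
$$I = \frac{8859375 \sqrt{5} \sqrt{\pi}}{65536}.$$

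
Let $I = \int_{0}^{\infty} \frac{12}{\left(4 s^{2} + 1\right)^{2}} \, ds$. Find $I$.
$\frac{3 \pi}{2}$

Begin with the known result
$$J(a) = \int_{0}^{\infty} \frac{3}{4 \left(a^{2} + s^{2}\right)} \, ds = \frac{3 \pi}{8 a}.$$

Differentiating under the integral sign with respect to $a$,
$$\frac{dJ}{da} = \int_{0}^{\infty} - \frac{3 a}{2 \left(a^{2} + s^{2}\right)^{2}} \, ds = - \frac{3 \pi}{8 a^{2}},$$
so $\int_{0}^{\infty} \frac{3}{4 \left(a^{2} + s^{2}\right)^{2}} \, ds = \frac{3 \pi}{16 a^{3}}$.

Setting $a = \frac{1}{2}$:
$$I = \frac{3 \pi}{2}.$$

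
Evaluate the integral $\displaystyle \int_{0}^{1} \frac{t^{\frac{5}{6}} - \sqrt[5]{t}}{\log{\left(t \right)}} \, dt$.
$- \log{\left(\frac{36}{55} \right)}$

Introduce a parameter $a$ in the exponent: let $I(a) = \int_{0}^{1} \frac{t^{\frac{5}{6}} - t^{a}}{\log{\left(t \right)}} \, dt$.

Since $\dfrac{\partial}{\partial a}\,t^{a} = t^{a} \ln t$, the $\ln t$ in the denominator cancels and
$$\frac{dI}{da} = \int_{0}^{1} -1 t^{a} \, dt = -1 \left[\frac{t^{a+1}}{a+1}\right]_0^1 = - \frac{1}{a + 1}.$$

Integrating with respect to $a$ gives $I(a) = - \log{\left(\frac{6 a}{11} + \frac{6}{11} \right)} + C$.

At $a = \frac{5}{6}$ the integrand is identically $0$, so $I(\frac{5}{6}) = 0$. The closed form gives $0$, hence $C = 0$.

Setting $a = \frac{1}{5}$:
$$I = - \log{\left(\frac{36}{55} \right)}.$$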